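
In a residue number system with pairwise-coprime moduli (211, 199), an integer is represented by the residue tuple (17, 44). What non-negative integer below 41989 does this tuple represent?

Combine the congruences pairwise.
From x ≡ 17 (mod 211) write x = 17 + 211t. Substituting into x ≡ 44 (mod 199) gives 211t ≡ 27 (mod 199), and since 12⁻¹ ≡ 83 (mod 199), t ≡ 52. Hence x ≡ 17 + 211·52 = 10989 (mod 41989).

10989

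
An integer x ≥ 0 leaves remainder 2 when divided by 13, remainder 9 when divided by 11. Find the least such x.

119

Combine the congruences pairwise.
From x ≡ 2 (mod 13) write x = 2 + 13t. Substituting into x ≡ 9 (mod 11) gives 13t ≡ 7 (mod 11), and since 2⁻¹ ≡ 6 (mod 11), t ≡ 9. Hence x ≡ 2 + 13·9 = 119 (mod 143).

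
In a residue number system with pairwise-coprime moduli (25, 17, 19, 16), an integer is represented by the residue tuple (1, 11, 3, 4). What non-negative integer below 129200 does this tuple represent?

The moduli are pairwise coprime; N = 25·17·19·16 = 129200.
N/25 = 5168; 5168 ≡ 18 (mod 25); 18·7 ≡ 1, so inverse 7.
N/17 = 7600; 7600 ≡ 1 (mod 17), inverse 1.
N/19 = 6800; 6800 ≡ 17 (mod 19); 17·9 ≡ 1, so inverse 9.
N/16 = 8075; 8075 ≡ 11 (mod 16); 11·3 ≡ 1, so inverse 3.
x ≡ 1·5168·7 + 11·7600·1 + 3·6800·9 + 4·8075·3 = 400276.
400276 mod 129200 = 12676.

12676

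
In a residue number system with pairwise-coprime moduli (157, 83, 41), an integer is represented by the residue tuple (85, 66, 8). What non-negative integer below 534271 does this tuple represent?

The moduli are pairwise coprime; N = 157·83·41 = 534271.
N/157 = 3403; 3403 ≡ 106 (mod 157); 106·40 ≡ 1, so inverse 40.
N/83 = 6437; 6437 ≡ 46 (mod 83); 46·74 ≡ 1, so inverse 74.
N/41 = 13031; 13031 ≡ 34 (mod 41); 34·35 ≡ 1, so inverse 35.
x ≡ 85·3403·40 + 66·6437·74 + 8·13031·35 = 46657188.
46657188 mod 534271 = 175611.

175611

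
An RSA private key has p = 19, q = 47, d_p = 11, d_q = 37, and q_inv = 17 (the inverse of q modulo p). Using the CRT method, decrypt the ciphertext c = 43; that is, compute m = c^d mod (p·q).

861

m₁ = c^(d_p) mod p: c ≡ 5 (mod 19), and 5^11 mod 19 = 6.
m₂ = c^(d_q) mod q: c ≡ 43 (mod 47), and 43^37 mod 47 = 15.
h = q_inv·(m₁ − m₂) mod p = 17·(6 − 15) mod 19 = 18.
m = m₂ + h·q = 15 + 18·47 = 861.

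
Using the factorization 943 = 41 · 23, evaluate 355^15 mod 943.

Mod 41: 355 ≡ 27; 27^15 ≡ 38 (mod 41).
Mod 23: 355 ≡ 10; 10^15 ≡ 5 (mod 23).
Combine by CRT: x ≡ 38 (mod 41), x ≡ 5 (mod 23) ⇒ x ≡ 120 (mod 943).

120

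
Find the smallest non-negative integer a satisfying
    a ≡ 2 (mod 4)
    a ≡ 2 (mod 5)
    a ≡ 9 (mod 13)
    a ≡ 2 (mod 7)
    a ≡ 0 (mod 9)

5742

The moduli are pairwise coprime; N = 4·5·13·7·9 = 16380.
N/4 = 4095; 4095 ≡ 3 (mod 4); 3·3 ≡ 1, so inverse 3.
N/5 = 3276; 3276 ≡ 1 (mod 5), inverse 1.
N/13 = 1260; 1260 ≡ 12 (mod 13); 12·12 ≡ 1, so inverse 12.
N/7 = 2340; 2340 ≡ 2 (mod 7); 2·4 ≡ 1, so inverse 4.
N/9 = 1820; 1820 ≡ 2 (mod 9); 2·5 ≡ 1, so inverse 5.
a ≡ 2·4095·3 + 2·3276·1 + 9·1260·12 + 2·2340·4 + 0·1820·5 = 185922.
185922 mod 16380 = 5742.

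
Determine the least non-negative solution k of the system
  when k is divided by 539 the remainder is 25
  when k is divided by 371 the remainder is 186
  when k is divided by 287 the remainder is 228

Combine the congruences pairwise.
gcd(539, 371) = 7 and 7 | (186 − 25), so the pair is consistent; merging gives k ≡ 6493 (mod 28567), where 28567 = lcm(539, 371).
gcd(28567, 287) = 7 and 7 | (228 − 6493), so the pair is consistent; merging gives k ≡ 920637 (mod 1171247), where 1171247 = lcm(28567, 287).
The solution is unique modulo lcm(539, 371, 287) = 1171247.

920637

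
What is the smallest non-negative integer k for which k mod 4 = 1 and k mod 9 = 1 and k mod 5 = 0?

145

The moduli are pairwise coprime; N = 4·9·5 = 180.
N/4 = 45; 45 ≡ 1 (mod 4), inverse 1.
N/9 = 20; 20 ≡ 2 (mod 9); 2·5 ≡ 1, so inverse 5.
N/5 = 36; 36 ≡ 1 (mod 5), inverse 1.
k ≡ 1·45·1 + 1·20·5 + 0·36·1 = 145.
145 mod 180 = 145.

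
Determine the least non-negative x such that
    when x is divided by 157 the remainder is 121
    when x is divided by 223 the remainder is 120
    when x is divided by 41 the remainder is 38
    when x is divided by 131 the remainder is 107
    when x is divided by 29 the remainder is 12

1274836039

The moduli are pairwise coprime; N = 157·223·41·131·29 = 5453278349.
N/157 = 34734257; 34734257 ≡ 48 (mod 157); 48·36 ≡ 1, so inverse 36.
N/223 = 24454163; 24454163 ≡ 206 (mod 223); 206·118 ≡ 1, so inverse 118.
N/41 = 133006789; 133006789 ≡ 1 (mod 41), inverse 1.
N/131 = 41628079; 41628079 ≡ 78 (mod 131); 78·42 ≡ 1, so inverse 42.
N/29 = 188044081; 188044081 ≡ 19 (mod 29); 19·26 ≡ 1, so inverse 26.
x ≡ 121·34734257·36 + 120·24454163·118 + 38·133006789·1 + 107·41628079·42 + 12·188044081·26 = 748373969852.
748373969852 mod 5453278349 = 1274836039.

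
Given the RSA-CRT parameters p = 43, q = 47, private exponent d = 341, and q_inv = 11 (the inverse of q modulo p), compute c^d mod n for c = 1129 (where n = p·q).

d_p = d mod (p−1) = 341 mod 42 = 5; d_q = d mod (q−1) = 19.
m₁ = c^(d_p) mod p: c ≡ 11 (mod 43), and 11^5 mod 43 = 16.
m₂ = c^(d_q) mod q: c ≡ 1 (mod 47), and 1^19 mod 47 = 1.
h = q_inv·(m₁ − m₂) mod p = 11·(16 − 1) mod 43 = 36.
m = m₂ + h·q = 1 + 36·47 = 1693.

1693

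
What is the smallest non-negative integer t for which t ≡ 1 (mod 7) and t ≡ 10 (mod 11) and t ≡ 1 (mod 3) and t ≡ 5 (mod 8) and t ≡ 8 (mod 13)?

21757

From t ≡ 1 (mod 7) write t = 1 + 7s. Substituting into t ≡ 10 (mod 11) gives 7s ≡ 9 (mod 11), and since 7⁻¹ ≡ 8 (mod 11), s ≡ 6. Hence t ≡ 1 + 7·6 = 43 (mod 77).
From t ≡ 43 (mod 77) write t = 43 + 77s. Substituting into t ≡ 1 (mod 3) gives 77s ≡ 0 (mod 3), and since 2⁻¹ ≡ 2 (mod 3), s ≡ 0. Hence t ≡ 43 + 77·0 = 43 (mod 231).
From t ≡ 43 (mod 231) write t = 43 + 231s. Substituting into t ≡ 5 (mod 8) gives 231s ≡ 2 (mod 8), and since 7⁻¹ ≡ 7 (mod 8), s ≡ 6. Hence t ≡ 43 + 231·6 = 1429 (mod 1848).
From t ≡ 1429 (mod 1848) write t = 1429 + 1848s. Substituting into t ≡ 8 (mod 13) gives 1848s ≡ 9 (mod 13), and since 2⁻¹ ≡ 7 (mod 13), s ≡ 11. Hence t ≡ 1429 + 1848·11 = 21757 (mod 24024).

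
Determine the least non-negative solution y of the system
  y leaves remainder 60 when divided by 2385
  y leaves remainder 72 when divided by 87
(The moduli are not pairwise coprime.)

gcd(2385, 87) = 3 and 3 | (72 − 60), so the pair is consistent; merging gives y ≡ 23910 (mod 69165), where 69165 = lcm(2385, 87).
The solution is unique modulo lcm(2385, 87) = 69165.

23910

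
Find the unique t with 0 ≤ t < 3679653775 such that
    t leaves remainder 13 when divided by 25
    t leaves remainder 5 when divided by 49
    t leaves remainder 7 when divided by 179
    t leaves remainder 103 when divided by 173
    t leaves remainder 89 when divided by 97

3525626788

The moduli are pairwise coprime; N = 25·49·179·173·97 = 3679653775.
N/25 = 147186151; 147186151 ≡ 1 (mod 25), inverse 1.
N/49 = 75094975; 75094975 ≡ 25 (mod 49); 25·2 ≡ 1, so inverse 2.
N/179 = 20556725; 20556725 ≡ 7 (mod 179); 7·128 ≡ 1, so inverse 128.
N/173 = 21269675; 21269675 ≡ 17 (mod 173); 17·112 ≡ 1, so inverse 112.
N/97 = 37934575; 37934575 ≡ 9 (mod 97); 9·54 ≡ 1, so inverse 54.
t ≡ 13·147186151·1 + 5·75094975·2 + 7·20556725·128 + 103·21269675·112 + 89·37934575·54 = 448763733563.
448763733563 mod 3679653775 = 3525626788.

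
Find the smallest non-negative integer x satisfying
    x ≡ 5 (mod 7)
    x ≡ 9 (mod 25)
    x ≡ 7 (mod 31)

From x ≡ 5 (mod 7) write x = 5 + 7t. Substituting into x ≡ 9 (mod 25) gives 7t ≡ 4 (mod 25), and since 7⁻¹ ≡ 18 (mod 25), t ≡ 22. Hence x ≡ 5 + 7·22 = 159 (mod 175).
From x ≡ 159 (mod 175) write x = 159 + 175t. Substituting into x ≡ 7 (mod 31) gives 175t ≡ 3 (mod 31), and since 20⁻¹ ≡ 14 (mod 31), t ≡ 11. Hence x ≡ 159 + 175·11 = 2084 (mod 5425).

2084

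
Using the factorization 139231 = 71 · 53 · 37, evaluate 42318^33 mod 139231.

Mod 71: 42318 ≡ 2; 2^33 ≡ 18 (mod 71).
Mod 53: 42318 ≡ 24; 24^33 ≡ 36 (mod 53).
Mod 37: 42318 ≡ 27; 27^33 ≡ 36 (mod 37).
Combine by CRT: x ≡ 18 (mod 71), x ≡ 36 (mod 53), x ≡ 36 (mod 37) ⇒ x ≡ 94164 (mod 139231).

94164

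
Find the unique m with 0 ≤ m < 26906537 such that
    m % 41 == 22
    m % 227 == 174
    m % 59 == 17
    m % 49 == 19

12501291

The moduli are pairwise coprime; N = 41·227·59·49 = 26906537.
N/41 = 656257; 656257 ≡ 11 (mod 41); 11·15 ≡ 1, so inverse 15.
N/227 = 118531; 118531 ≡ 37 (mod 227); 37·135 ≡ 1, so inverse 135.
N/59 = 456043; 456043 ≡ 32 (mod 59); 32·24 ≡ 1, so inverse 24.
N/49 = 549113; 549113 ≡ 19 (mod 49); 19·31 ≡ 1, so inverse 31.
m ≡ 22·656257·15 + 174·118531·135 + 17·456043·24 + 19·549113·31 = 3510351101.
3510351101 mod 26906537 = 12501291.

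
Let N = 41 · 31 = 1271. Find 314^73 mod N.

560

Mod 41: 314 ≡ 27; by Fermat, exponent reduces to 73 mod 40 = 33; 27^33 ≡ 27 (mod 41).
Mod 31: 314 ≡ 4; by Fermat, exponent reduces to 73 mod 30 = 13; 4^13 ≡ 2 (mod 31).
Combine by CRT: x ≡ 27 (mod 41), x ≡ 2 (mod 31) ⇒ x ≡ 560 (mod 1271).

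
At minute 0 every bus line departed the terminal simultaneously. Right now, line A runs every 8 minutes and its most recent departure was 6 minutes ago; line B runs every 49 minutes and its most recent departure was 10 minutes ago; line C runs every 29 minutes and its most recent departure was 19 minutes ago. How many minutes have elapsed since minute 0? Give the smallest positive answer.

The moduli are pairwise coprime; N = 8·49·29 = 11368.
N/8 = 1421; 1421 ≡ 5 (mod 8); 5·5 ≡ 1, so inverse 5.
N/49 = 232; 232 ≡ 36 (mod 49); 36·15 ≡ 1, so inverse 15.
N/29 = 392; 392 ≡ 15 (mod 29); 15·2 ≡ 1, so inverse 2.
t ≡ 6·1421·5 + 10·232·15 + 19·392·2 = 92326.
92326 mod 11368 = 1382.

1382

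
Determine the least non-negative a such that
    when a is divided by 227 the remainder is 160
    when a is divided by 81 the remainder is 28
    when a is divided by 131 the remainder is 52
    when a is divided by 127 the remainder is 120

299135539

From a ≡ 160 (mod 227) write a = 160 + 227t. Substituting into a ≡ 28 (mod 81) gives 227t ≡ 30 (mod 81), and since 65⁻¹ ≡ 5 (mod 81), t ≡ 69. Hence a ≡ 160 + 227·69 = 15823 (mod 18387).
From a ≡ 15823 (mod 18387) write a = 15823 + 18387t. Substituting into a ≡ 52 (mod 131) gives 18387t ≡ 80 (mod 131), and since 47⁻¹ ≡ 92 (mod 131), t ≡ 24. Hence a ≡ 15823 + 18387·24 = 457111 (mod 2408697).
From a ≡ 457111 (mod 2408697) write a = 457111 + 2408697t. Substituting into a ≡ 120 (mod 127) gives 2408697t ≡ 82 (mod 127), and since 15⁻¹ ≡ 17 (mod 127), t ≡ 124. Hence a ≡ 457111 + 2408697·124 = 299135539 (mod 305904519).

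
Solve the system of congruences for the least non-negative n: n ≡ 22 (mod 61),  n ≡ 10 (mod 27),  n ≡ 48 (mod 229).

227674

From n ≡ 22 (mod 61) write n = 22 + 61t. Substituting into n ≡ 10 (mod 27) gives 61t ≡ 15 (mod 27), and since 7⁻¹ ≡ 4 (mod 27), t ≡ 6. Hence n ≡ 22 + 61·6 = 388 (mod 1647).
From n ≡ 388 (mod 1647) write n = 388 + 1647t. Substituting into n ≡ 48 (mod 229) gives 1647t ≡ 118 (mod 229), and since 44⁻¹ ≡ 203 (mod 229), t ≡ 138. Hence n ≡ 388 + 1647·138 = 227674 (mod 377163).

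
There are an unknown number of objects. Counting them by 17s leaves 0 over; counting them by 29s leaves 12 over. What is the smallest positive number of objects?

476

Combine the congruences pairwise.
From N ≡ 0 (mod 17) write N = 0 + 17t. Substituting into N ≡ 12 (mod 29) gives 17t ≡ 12 (mod 29), and since 17⁻¹ ≡ 12 (mod 29), t ≡ 28. Hence N ≡ 0 + 17·28 = 476 (mod 493).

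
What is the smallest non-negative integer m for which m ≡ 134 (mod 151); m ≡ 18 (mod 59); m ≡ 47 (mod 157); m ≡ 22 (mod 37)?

The moduli are pairwise coprime; N = 151·59·157·37 = 51752381.
N/151 = 342731; 342731 ≡ 112 (mod 151); 112·120 ≡ 1, so inverse 120.
N/59 = 877159; 877159 ≡ 6 (mod 59); 6·10 ≡ 1, so inverse 10.
N/157 = 329633; 329633 ≡ 90 (mod 157); 90·82 ≡ 1, so inverse 82.
N/37 = 1398713; 1398713 ≡ 2 (mod 37); 2·19 ≡ 1, so inverse 19.
m ≡ 134·342731·120 + 18·877159·10 + 47·329633·82 + 22·1398713·19 = 7524070716.
7524070716 mod 51752381 = 19975471.

19975471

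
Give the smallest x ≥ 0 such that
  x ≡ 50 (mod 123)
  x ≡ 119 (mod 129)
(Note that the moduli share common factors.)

gcd(123, 129) = 3 and 3 | (119 − 50), so the pair is consistent; merging gives x ≡ 1280 (mod 5289), where 5289 = lcm(123, 129).
The solution is unique modulo lcm(123, 129) = 5289.

1280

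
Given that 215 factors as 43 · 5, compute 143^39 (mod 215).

Mod 43: 143 ≡ 14; 14^39 ≡ 16 (mod 43).
Mod 5: 143 ≡ 3; by Fermat, exponent reduces to 39 mod 4 = 3; 3^3 ≡ 2 (mod 5).
Combine by CRT: x ≡ 16 (mod 43), x ≡ 2 (mod 5) ⇒ x ≡ 102 (mod 215).

102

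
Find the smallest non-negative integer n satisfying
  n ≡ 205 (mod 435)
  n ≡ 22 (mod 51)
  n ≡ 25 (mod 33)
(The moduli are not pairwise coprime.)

Combine the congruences pairwise.
gcd(435, 51) = 3 and 3 | (22 − 205), so the pair is consistent; merging gives n ≡ 6295 (mod 7395), where 7395 = lcm(435, 51).
gcd(7395, 33) = 3 and 3 | (25 − 6295), so the pair is consistent; merging gives n ≡ 6295 (mod 81345), where 81345 = lcm(7395, 33).
The solution is unique modulo lcm(435, 51, 33) = 81345.

6295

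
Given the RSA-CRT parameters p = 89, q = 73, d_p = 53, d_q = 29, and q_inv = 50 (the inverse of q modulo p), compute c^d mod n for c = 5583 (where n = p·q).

359

m₁ = c^(d_p) mod p: c ≡ 65 (mod 89), and 65^53 mod 89 = 3.
m₂ = c^(d_q) mod q: c ≡ 35 (mod 73), and 35^29 mod 73 = 67.
h = q_inv·(m₁ − m₂) mod p = 50·(3 − 67) mod 89 = 4.
m = m₂ + h·q = 67 + 4·73 = 359.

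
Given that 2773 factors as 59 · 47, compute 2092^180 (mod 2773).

Mod 59: 2092 ≡ 27; by Fermat, exponent reduces to 180 mod 58 = 6; 27^6 ≡ 57 (mod 59).
Mod 47: 2092 ≡ 24; by Fermat, exponent reduces to 180 mod 46 = 42; 24^42 ≡ 16 (mod 47).
Combine by CRT: x ≡ 57 (mod 59), x ≡ 16 (mod 47) ⇒ x ≡ 1473 (mod 2773).

1473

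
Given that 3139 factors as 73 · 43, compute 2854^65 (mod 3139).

1589

Mod 73: 2854 ≡ 7; 7^65 ≡ 56 (mod 73).
Mod 43: 2854 ≡ 16; by Fermat, exponent reduces to 65 mod 42 = 23; 16^23 ≡ 41 (mod 43).
Combine by CRT: x ≡ 56 (mod 73), x ≡ 41 (mod 43) ⇒ x ≡ 1589 (mod 3139).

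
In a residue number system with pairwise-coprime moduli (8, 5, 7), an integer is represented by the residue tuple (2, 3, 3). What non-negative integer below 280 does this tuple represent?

From x ≡ 2 (mod 8) write x = 2 + 8t. Substituting into x ≡ 3 (mod 5) gives 8t ≡ 1 (mod 5), and since 3⁻¹ ≡ 2 (mod 5), t ≡ 2. Hence x ≡ 2 + 8·2 = 18 (mod 40).
From x ≡ 18 (mod 40) write x = 18 + 40t. Substituting into x ≡ 3 (mod 7) gives 40t ≡ 6 (mod 7), and since 5⁻¹ ≡ 3 (mod 7), t ≡ 4. Hence x ≡ 18 + 40·4 = 178 (mod 280).

178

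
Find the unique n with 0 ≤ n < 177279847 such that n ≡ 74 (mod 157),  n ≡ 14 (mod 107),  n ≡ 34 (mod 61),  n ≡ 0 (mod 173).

The moduli are pairwise coprime; M = 157·107·61·173 = 177279847.
M/157 = 1129171; 1129171 ≡ 27 (mod 157); 27·64 ≡ 1, so inverse 64.
M/107 = 1656821; 1656821 ≡ 33 (mod 107); 33·13 ≡ 1, so inverse 13.
M/61 = 2906227; 2906227 ≡ 4 (mod 61); 4·46 ≡ 1, so inverse 46.
M/173 = 1024739; 1024739 ≡ 60 (mod 173); 60·124 ≡ 1, so inverse 124.
n ≡ 74·1129171·64 + 14·1656821·13 + 34·2906227·46 + 0·1024739·124 = 10194634306.
10194634306 mod 177279847 = 89683027.

89683027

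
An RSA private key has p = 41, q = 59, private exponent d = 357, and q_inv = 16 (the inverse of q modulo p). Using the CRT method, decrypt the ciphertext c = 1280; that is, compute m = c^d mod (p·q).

d_p = d mod (p−1) = 357 mod 40 = 37; d_q = d mod (q−1) = 9.
m₁ = c^(d_p) mod p: c ≡ 9 (mod 41), and 9^37 mod 41 = 9.
m₂ = c^(d_q) mod q: c ≡ 41 (mod 59), and 41^9 mod 59 = 21.
h = q_inv·(m₁ − m₂) mod p = 16·(9 − 21) mod 41 = 13.
m = m₂ + h·q = 21 + 13·59 = 788.

788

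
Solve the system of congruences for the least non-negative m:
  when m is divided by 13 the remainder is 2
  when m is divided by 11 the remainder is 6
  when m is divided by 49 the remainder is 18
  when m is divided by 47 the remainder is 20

59945

The moduli are pairwise coprime; N = 13·11·49·47 = 329329.
N/13 = 25333; 25333 ≡ 9 (mod 13); 9·3 ≡ 1, so inverse 3.
N/11 = 29939; 29939 ≡ 8 (mod 11); 8·7 ≡ 1, so inverse 7.
N/49 = 6721; 6721 ≡ 8 (mod 49); 8·43 ≡ 1, so inverse 43.
N/47 = 7007; 7007 ≡ 4 (mod 47); 4·12 ≡ 1, so inverse 12.
m ≡ 2·25333·3 + 6·29939·7 + 18·6721·43 + 20·7007·12 = 8293170.
8293170 mod 329329 = 59945.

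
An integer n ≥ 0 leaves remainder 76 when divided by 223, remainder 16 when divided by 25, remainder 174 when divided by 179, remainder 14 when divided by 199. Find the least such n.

The moduli are pairwise coprime; M = 223·25·179·199 = 198587075.
M/223 = 890525; 890525 ≡ 86 (mod 223); 86·153 ≡ 1, so inverse 153.
M/25 = 7943483; 7943483 ≡ 8 (mod 25); 8·22 ≡ 1, so inverse 22.
M/179 = 1109425; 1109425 ≡ 162 (mod 179); 162·21 ≡ 1, so inverse 21.
M/199 = 997925; 997925 ≡ 139 (mod 199); 139·63 ≡ 1, so inverse 63.
n ≡ 76·890525·153 + 16·7943483·22 + 174·1109425·21 + 14·997925·63 = 18085139516.
18085139516 mod 198587075 = 13715691.

13715691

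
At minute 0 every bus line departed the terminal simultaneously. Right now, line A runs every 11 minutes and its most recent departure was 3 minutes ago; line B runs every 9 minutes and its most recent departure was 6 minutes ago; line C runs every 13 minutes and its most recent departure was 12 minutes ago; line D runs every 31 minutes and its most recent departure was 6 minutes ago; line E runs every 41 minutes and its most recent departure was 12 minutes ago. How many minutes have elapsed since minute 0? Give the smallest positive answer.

The moduli are pairwise coprime; N = 11·9·13·31·41 = 1635777.
N/11 = 148707; 148707 ≡ 9 (mod 11); 9·5 ≡ 1, so inverse 5.
N/9 = 181753; 181753 ≡ 7 (mod 9); 7·4 ≡ 1, so inverse 4.
N/13 = 125829; 125829 ≡ 2 (mod 13); 2·7 ≡ 1, so inverse 7.
N/31 = 52767; 52767 ≡ 5 (mod 31); 5·25 ≡ 1, so inverse 25.
N/41 = 39897; 39897 ≡ 4 (mod 41); 4·31 ≡ 1, so inverse 31.
t ≡ 3·148707·5 + 6·181753·4 + 12·125829·7 + 6·52767·25 + 12·39897·31 = 39919047.
39919047 mod 1635777 = 660399.

660399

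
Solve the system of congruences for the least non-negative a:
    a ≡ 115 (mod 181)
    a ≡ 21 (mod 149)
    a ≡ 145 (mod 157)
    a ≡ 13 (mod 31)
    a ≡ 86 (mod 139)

5833264495

The moduli are pairwise coprime; N = 181·149·157·31·139 = 18244879097.
N/181 = 100800437; 100800437 ≡ 89 (mod 181); 89·120 ≡ 1, so inverse 120.
N/149 = 122448853; 122448853 ≡ 57 (mod 149); 57·34 ≡ 1, so inverse 34.
N/157 = 116209421; 116209421 ≡ 62 (mod 157); 62·38 ≡ 1, so inverse 38.
N/31 = 588544487; 588544487 ≡ 1 (mod 31), inverse 1.
N/139 = 131258123; 131258123 ≡ 6 (mod 139); 6·116 ≡ 1, so inverse 116.
a ≡ 115·100800437·120 + 21·122448853·34 + 145·116209421·38 + 13·588544487·1 + 86·131258123·116 = 3435870534731.
3435870534731 mod 18244879097 = 5833264495.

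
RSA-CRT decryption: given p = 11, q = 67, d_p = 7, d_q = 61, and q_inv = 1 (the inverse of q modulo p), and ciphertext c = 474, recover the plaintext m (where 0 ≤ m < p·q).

m₁ = c^(d_p) mod p: c ≡ 1 (mod 11), and 1^7 mod 11 = 1.
m₂ = c^(d_q) mod q: c ≡ 5 (mod 67), and 5^61 mod 67 = 53.
h = q_inv·(m₁ − m₂) mod p = 1·(1 − 53) mod 11 = 3.
m = m₂ + h·q = 53 + 3·67 = 254.

254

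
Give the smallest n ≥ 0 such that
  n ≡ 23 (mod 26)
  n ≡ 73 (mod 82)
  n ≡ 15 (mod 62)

Combine the congruences pairwise.
gcd(26, 82) = 2 and 2 | (73 − 23), so the pair is consistent; merging gives n ≡ 647 (mod 1066), where 1066 = lcm(26, 82).
gcd(1066, 62) = 2 and 2 | (15 − 647), so the pair is consistent; merging gives n ≡ 32627 (mod 33046), where 33046 = lcm(1066, 62).
The solution is unique modulo lcm(26, 82, 62) = 33046.

32627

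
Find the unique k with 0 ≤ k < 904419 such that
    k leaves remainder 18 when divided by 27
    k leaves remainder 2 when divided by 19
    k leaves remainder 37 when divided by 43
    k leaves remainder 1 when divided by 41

16893

Combine the congruences pairwise.
From k ≡ 18 (mod 27) write k = 18 + 27t. Substituting into k ≡ 2 (mod 19) gives 27t ≡ 3 (mod 19), and since 8⁻¹ ≡ 12 (mod 19), t ≡ 17. Hence k ≡ 18 + 27·17 = 477 (mod 513).
From k ≡ 477 (mod 513) write k = 477 + 513t. Substituting into k ≡ 37 (mod 43) gives 513t ≡ 33 (mod 43), and since 40⁻¹ ≡ 14 (mod 43), t ≡ 32. Hence k ≡ 477 + 513·32 = 16893 (mod 22059).
From k ≡ 16893 (mod 22059) write k = 16893 + 22059t. Substituting into k ≡ 1 (mod 41) gives 22059t ≡ 0 (mod 41), and since 1⁻¹ ≡ 1 (mod 41), t ≡ 0. Hence k ≡ 16893 + 22059·0 = 16893 (mod 904419).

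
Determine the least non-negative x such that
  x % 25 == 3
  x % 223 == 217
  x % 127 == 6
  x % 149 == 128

81313153

The moduli are pairwise coprime; N = 25·223·127·149 = 105495725.
N/25 = 4219829; 4219829 ≡ 4 (mod 25); 4·19 ≡ 1, so inverse 19.
N/223 = 473075; 473075 ≡ 92 (mod 223); 92·80 ≡ 1, so inverse 80.
N/127 = 830675; 830675 ≡ 95 (mod 127); 95·123 ≡ 1, so inverse 123.
N/149 = 708025; 708025 ≡ 126 (mod 149); 126·136 ≡ 1, so inverse 136.
x ≡ 3·4219829·19 + 217·473075·80 + 6·830675·123 + 128·708025·136 = 21391449603.
21391449603 mod 105495725 = 81313153.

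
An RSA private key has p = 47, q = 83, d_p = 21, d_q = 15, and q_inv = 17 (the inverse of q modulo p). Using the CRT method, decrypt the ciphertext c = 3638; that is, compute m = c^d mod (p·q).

m₁ = c^(d_p) mod p: c ≡ 19 (mod 47), and 19^21 mod 47 = 22.
m₂ = c^(d_q) mod q: c ≡ 69 (mod 83), and 69^15 mod 83 = 29.
h = q_inv·(m₁ − m₂) mod p = 17·(22 − 29) mod 47 = 22.
m = m₂ + h·q = 29 + 22·83 = 1855.

1855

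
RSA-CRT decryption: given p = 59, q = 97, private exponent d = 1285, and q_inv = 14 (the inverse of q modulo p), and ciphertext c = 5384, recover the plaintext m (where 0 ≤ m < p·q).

2436

d_p = d mod (p−1) = 1285 mod 58 = 9; d_q = d mod (q−1) = 37.
m₁ = c^(d_p) mod p: c ≡ 15 (mod 59), and 15^9 mod 59 = 17.
m₂ = c^(d_q) mod q: c ≡ 49 (mod 97), and 49^37 mod 97 = 11.
h = q_inv·(m₁ − m₂) mod p = 14·(17 − 11) mod 59 = 25.
m = m₂ + h·q = 11 + 25·97 = 2436.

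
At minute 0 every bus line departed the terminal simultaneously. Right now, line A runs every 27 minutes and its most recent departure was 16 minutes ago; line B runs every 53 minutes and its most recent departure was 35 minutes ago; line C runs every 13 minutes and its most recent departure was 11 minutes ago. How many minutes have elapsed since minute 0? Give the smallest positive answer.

From t ≡ 16 (mod 27) write t = 16 + 27s. Substituting into t ≡ 35 (mod 53) gives 27s ≡ 19 (mod 53), and since 27⁻¹ ≡ 2 (mod 53), s ≡ 38. Hence t ≡ 16 + 27·38 = 1042 (mod 1431).
From t ≡ 1042 (mod 1431) write t = 1042 + 1431s. Substituting into t ≡ 11 (mod 13) gives 1431s ≡ 9 (mod 13), and since 1⁻¹ ≡ 1 (mod 13), s ≡ 9. Hence t ≡ 1042 + 1431·9 = 13921 (mod 18603).

13921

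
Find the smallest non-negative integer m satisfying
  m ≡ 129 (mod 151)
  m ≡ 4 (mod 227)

From m ≡ 129 (mod 151) write m = 129 + 151t. Substituting into m ≡ 4 (mod 227) gives 151t ≡ 102 (mod 227), and since 151⁻¹ ≡ 224 (mod 227), t ≡ 148. Hence m ≡ 129 + 151·148 = 22477 (mod 34277).

22477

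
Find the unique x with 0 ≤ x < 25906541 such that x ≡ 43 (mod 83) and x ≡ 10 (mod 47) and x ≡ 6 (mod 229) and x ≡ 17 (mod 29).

14824092

The moduli are pairwise coprime; N = 83·47·229·29 = 25906541.
N/83 = 312127; 312127 ≡ 47 (mod 83); 47·53 ≡ 1, so inverse 53.
N/47 = 551203; 551203 ≡ 34 (mod 47); 34·18 ≡ 1, so inverse 18.
N/229 = 113129; 113129 ≡ 3 (mod 229); 3·153 ≡ 1, so inverse 153.
N/29 = 893329; 893329 ≡ 13 (mod 29); 13·9 ≡ 1, so inverse 9.
x ≡ 43·312127·53 + 10·551203·18 + 6·113129·153 + 17·893329·9 = 1051085732.
1051085732 mod 25906541 = 14824092.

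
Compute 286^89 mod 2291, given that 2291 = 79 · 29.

1383

Mod 79: 286 ≡ 49; by Fermat, exponent reduces to 89 mod 78 = 11; 49^11 ≡ 40 (mod 79).
Mod 29: 286 ≡ 25; by Fermat, exponent reduces to 89 mod 28 = 5; 25^5 ≡ 20 (mod 29).
Combine by CRT: x ≡ 40 (mod 79), x ≡ 20 (mod 29) ⇒ x ≡ 1383 (mod 2291).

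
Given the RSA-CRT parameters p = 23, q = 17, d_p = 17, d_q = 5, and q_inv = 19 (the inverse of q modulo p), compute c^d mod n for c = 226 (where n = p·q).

m₁ = c^(d_p) mod p: c ≡ 19 (mod 23), and 19^17 mod 23 = 21.
m₂ = c^(d_q) mod q: c ≡ 5 (mod 17), and 5^5 mod 17 = 14.
h = q_inv·(m₁ − m₂) mod p = 19·(21 − 14) mod 23 = 18.
m = m₂ + h·q = 14 + 18·17 = 320.

320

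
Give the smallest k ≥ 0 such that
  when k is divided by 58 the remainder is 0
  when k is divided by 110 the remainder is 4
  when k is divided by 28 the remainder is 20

gcd(58, 110) = 2 and 2 | (4 − 0), so the pair is consistent; merging gives k ≡ 2204 (mod 3190), where 3190 = lcm(58, 110).
gcd(3190, 28) = 2 and 2 | (20 − 2204), so the pair is consistent; merging gives k ≡ 2204 (mod 44660), where 44660 = lcm(3190, 28).
The solution is unique modulo lcm(58, 110, 28) = 44660.

2204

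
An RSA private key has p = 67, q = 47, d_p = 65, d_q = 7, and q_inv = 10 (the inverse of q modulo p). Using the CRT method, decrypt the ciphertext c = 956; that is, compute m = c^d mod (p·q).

1113

m₁ = c^(d_p) mod p: c ≡ 18 (mod 67), and 18^65 mod 67 = 41.
m₂ = c^(d_q) mod q: c ≡ 16 (mod 47), and 16^7 mod 47 = 32.
h = q_inv·(m₁ − m₂) mod p = 10·(41 − 32) mod 67 = 23.
m = m₂ + h·q = 32 + 23·47 = 1113.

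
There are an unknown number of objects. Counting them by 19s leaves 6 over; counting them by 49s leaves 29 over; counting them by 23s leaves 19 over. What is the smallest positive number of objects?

10760

The moduli are pairwise coprime; M = 19·49·23 = 21413.
M/19 = 1127; 1127 ≡ 6 (mod 19); 6·16 ≡ 1, so inverse 16.
M/49 = 437; 437 ≡ 45 (mod 49); 45·12 ≡ 1, so inverse 12.
M/23 = 931; 931 ≡ 11 (mod 23); 11·21 ≡ 1, so inverse 21.
N ≡ 6·1127·16 + 29·437·12 + 19·931·21 = 631737.
631737 mod 21413 = 10760.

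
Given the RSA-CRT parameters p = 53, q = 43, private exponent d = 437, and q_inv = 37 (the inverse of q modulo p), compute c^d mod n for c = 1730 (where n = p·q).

d_p = d mod (p−1) = 437 mod 52 = 21; d_q = d mod (q−1) = 17.
m₁ = c^(d_p) mod p: c ≡ 34 (mod 53), and 34^21 mod 53 = 33.
m₂ = c^(d_q) mod q: c ≡ 10 (mod 43), and 10^17 mod 43 = 9.
h = q_inv·(m₁ − m₂) mod p = 37·(33 − 9) mod 53 = 40.
m = m₂ + h·q = 9 + 40·43 = 1729.

1729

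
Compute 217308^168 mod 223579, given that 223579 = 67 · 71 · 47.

Mod 67: 217308 ≡ 27; by Fermat, exponent reduces to 168 mod 66 = 36; 27^36 ≡ 15 (mod 67).
Mod 71: 217308 ≡ 48; by Fermat, exponent reduces to 168 mod 70 = 28; 48^28 ≡ 1 (mod 71).
Mod 47: 217308 ≡ 27; by Fermat, exponent reduces to 168 mod 46 = 30; 27^30 ≡ 21 (mod 47).
Combine by CRT: x ≡ 15 (mod 67), x ≡ 1 (mod 71), x ≡ 21 (mod 47) ⇒ x ≡ 126310 (mod 223579).

126310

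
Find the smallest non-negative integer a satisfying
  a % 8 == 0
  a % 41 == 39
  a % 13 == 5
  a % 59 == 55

205080

From a ≡ 0 (mod 8) write a = 0 + 8t. Substituting into a ≡ 39 (mod 41) gives 8t ≡ 39 (mod 41), and since 8⁻¹ ≡ 36 (mod 41), t ≡ 10. Hence a ≡ 0 + 8·10 = 80 (mod 328).
From a ≡ 80 (mod 328) write a = 80 + 328t. Substituting into a ≡ 5 (mod 13) gives 328t ≡ 3 (mod 13), and since 3⁻¹ ≡ 9 (mod 13), t ≡ 1. Hence a ≡ 80 + 328·1 = 408 (mod 4264).
From a ≡ 408 (mod 4264) write a = 408 + 4264t. Substituting into a ≡ 55 (mod 59) gives 4264t ≡ 1 (mod 59), and since 16⁻¹ ≡ 48 (mod 59), t ≡ 48. Hence a ≡ 408 + 4264·48 = 205080 (mod 251576).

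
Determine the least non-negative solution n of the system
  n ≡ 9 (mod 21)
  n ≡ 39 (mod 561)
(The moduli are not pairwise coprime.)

2844

gcd(21, 561) = 3 and 3 | (39 − 9), so the pair is consistent; merging gives n ≡ 2844 (mod 3927), where 3927 = lcm(21, 561).
The solution is unique modulo lcm(21, 561) = 3927.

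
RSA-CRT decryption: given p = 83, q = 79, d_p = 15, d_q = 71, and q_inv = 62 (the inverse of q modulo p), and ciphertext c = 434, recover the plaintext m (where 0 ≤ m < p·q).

2400

m₁ = c^(d_p) mod p: c ≡ 19 (mod 83), and 19^15 mod 83 = 76.
m₂ = c^(d_q) mod q: c ≡ 39 (mod 79), and 39^71 mod 79 = 30.
h = q_inv·(m₁ − m₂) mod p = 62·(76 − 30) mod 83 = 30.
m = m₂ + h·q = 30 + 30·79 = 2400.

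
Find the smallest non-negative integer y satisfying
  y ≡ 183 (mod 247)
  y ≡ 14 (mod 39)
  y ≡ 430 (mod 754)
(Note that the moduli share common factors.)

14756

gcd(247, 39) = 13 and 13 | (14 − 183), so the pair is consistent; merging gives y ≡ 677 (mod 741), where 741 = lcm(247, 39).
gcd(741, 754) = 13 and 13 | (430 − 677), so the pair is consistent; merging gives y ≡ 14756 (mod 42978), where 42978 = lcm(741, 754).
The solution is unique modulo lcm(247, 39, 754) = 42978.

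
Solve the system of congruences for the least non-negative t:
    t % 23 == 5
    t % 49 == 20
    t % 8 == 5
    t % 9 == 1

The moduli are pairwise coprime; N = 23·49·8·9 = 81144.
N/23 = 3528; 3528 ≡ 9 (mod 23); 9·18 ≡ 1, so inverse 18.
N/49 = 1656; 1656 ≡ 39 (mod 49); 39·44 ≡ 1, so inverse 44.
N/8 = 10143; 10143 ≡ 7 (mod 8); 7·7 ≡ 1, so inverse 7.
N/9 = 9016; 9016 ≡ 7 (mod 9); 7·4 ≡ 1, so inverse 4.
t ≡ 5·3528·18 + 20·1656·44 + 5·10143·7 + 1·9016·4 = 2165869.
2165869 mod 81144 = 56125.

56125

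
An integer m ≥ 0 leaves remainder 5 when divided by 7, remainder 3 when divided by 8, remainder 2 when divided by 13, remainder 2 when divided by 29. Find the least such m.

The moduli are pairwise coprime; N = 7·8·13·29 = 21112.
N/7 = 3016; 3016 ≡ 6 (mod 7); 6·6 ≡ 1, so inverse 6.
N/8 = 2639; 2639 ≡ 7 (mod 8); 7·7 ≡ 1, so inverse 7.
N/13 = 1624; 1624 ≡ 12 (mod 13); 12·12 ≡ 1, so inverse 12.
N/29 = 728; 728 ≡ 3 (mod 29); 3·10 ≡ 1, so inverse 10.
m ≡ 5·3016·6 + 3·2639·7 + 2·1624·12 + 2·728·10 = 199435.
199435 mod 21112 = 9427.

9427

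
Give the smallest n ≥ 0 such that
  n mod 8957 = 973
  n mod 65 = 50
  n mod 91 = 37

99500

gcd(8957, 65) = 13 and 13 | (50 − 973), so the pair is consistent; merging gives n ≡ 9930 (mod 44785), where 44785 = lcm(8957, 65).
gcd(44785, 91) = 13 and 13 | (37 − 9930), so the pair is consistent; merging gives n ≡ 99500 (mod 313495), where 313495 = lcm(44785, 91).
The solution is unique modulo lcm(8957, 65, 91) = 313495.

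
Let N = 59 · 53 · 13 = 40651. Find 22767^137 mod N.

Mod 59: 22767 ≡ 52; by Fermat, exponent reduces to 137 mod 58 = 21; 52^21 ≡ 2 (mod 59).
Mod 53: 22767 ≡ 30; by Fermat, exponent reduces to 137 mod 52 = 33; 30^33 ≡ 30 (mod 53).
Mod 13: 22767 ≡ 4; by Fermat, exponent reduces to 137 mod 12 = 5; 4^5 ≡ 10 (mod 13).
Combine by CRT: x ≡ 2 (mod 59), x ≡ 30 (mod 53), x ≡ 10 (mod 13) ⇒ x ≡ 8616 (mod 40651).

8616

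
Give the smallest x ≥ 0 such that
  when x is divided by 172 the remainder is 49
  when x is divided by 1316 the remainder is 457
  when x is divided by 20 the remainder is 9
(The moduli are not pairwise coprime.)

gcd(172, 1316) = 4 and 4 | (457 − 49), so the pair is consistent; merging gives x ≡ 32041 (mod 56588), where 56588 = lcm(172, 1316).
gcd(56588, 20) = 4 and 4 | (9 − 32041), so the pair is consistent; merging gives x ≡ 88629 (mod 282940), where 282940 = lcm(56588, 20).
The solution is unique modulo lcm(172, 1316, 20) = 282940.

88629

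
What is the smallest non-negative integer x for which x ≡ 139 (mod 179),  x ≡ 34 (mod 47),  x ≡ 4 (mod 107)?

From x ≡ 139 (mod 179) write x = 139 + 179t. Substituting into x ≡ 34 (mod 47) gives 179t ≡ 36 (mod 47), and since 38⁻¹ ≡ 26 (mod 47), t ≡ 43. Hence x ≡ 139 + 179·43 = 7836 (mod 8413).
From x ≡ 7836 (mod 8413) write x = 7836 + 8413t. Substituting into x ≡ 4 (mod 107) gives 8413t ≡ 86 (mod 107), and since 67⁻¹ ≡ 8 (mod 107), t ≡ 46. Hence x ≡ 7836 + 8413·46 = 394834 (mod 900191).

394834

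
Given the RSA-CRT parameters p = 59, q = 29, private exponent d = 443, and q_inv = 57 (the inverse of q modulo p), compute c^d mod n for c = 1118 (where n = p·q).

401

d_p = d mod (p−1) = 443 mod 58 = 37; d_q = d mod (q−1) = 23.
m₁ = c^(d_p) mod p: c ≡ 56 (mod 59), and 56^37 mod 59 = 47.
m₂ = c^(d_q) mod q: c ≡ 16 (mod 29), and 16^23 mod 29 = 24.
h = q_inv·(m₁ − m₂) mod p = 57·(47 − 24) mod 59 = 13.
m = m₂ + h·q = 24 + 13·29 = 401.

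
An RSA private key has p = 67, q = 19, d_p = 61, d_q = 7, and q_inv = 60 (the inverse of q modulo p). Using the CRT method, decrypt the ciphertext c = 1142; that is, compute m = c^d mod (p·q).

m₁ = c^(d_p) mod p: c ≡ 3 (mod 67), and 3^61 mod 67 = 8.
m₂ = c^(d_q) mod q: c ≡ 2 (mod 19), and 2^7 mod 19 = 14.
h = q_inv·(m₁ − m₂) mod p = 60·(8 − 14) mod 67 = 42.
m = m₂ + h·q = 14 + 42·19 = 812.

812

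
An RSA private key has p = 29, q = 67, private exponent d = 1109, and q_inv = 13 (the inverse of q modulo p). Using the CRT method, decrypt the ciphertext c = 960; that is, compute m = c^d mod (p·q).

d_p = d mod (p−1) = 1109 mod 28 = 17; d_q = d mod (q−1) = 53.
m₁ = c^(d_p) mod p: c ≡ 3 (mod 29), and 3^17 mod 29 = 2.
m₂ = c^(d_q) mod q: c ≡ 22 (mod 67), and 22^53 mod 67 = 9.
h = q_inv·(m₁ − m₂) mod p = 13·(2 − 9) mod 29 = 25.
m = m₂ + h·q = 9 + 25·67 = 1684.

1684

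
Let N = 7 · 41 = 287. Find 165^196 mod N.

Mod 7: 165 ≡ 4; by Fermat, exponent reduces to 196 mod 6 = 4; 4^4 ≡ 4 (mod 7).
Mod 41: 165 ≡ 1; by Fermat, exponent reduces to 196 mod 40 = 36; 1^36 ≡ 1 (mod 41).
Combine by CRT: x ≡ 4 (mod 7), x ≡ 1 (mod 41) ⇒ x ≡ 165 (mod 287).

165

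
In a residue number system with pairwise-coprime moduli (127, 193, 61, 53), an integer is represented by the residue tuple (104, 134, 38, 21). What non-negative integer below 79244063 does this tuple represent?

72256246

The moduli are pairwise coprime; N = 127·193·61·53 = 79244063.
N/127 = 623969; 623969 ≡ 18 (mod 127); 18·120 ≡ 1, so inverse 120.
N/193 = 410591; 410591 ≡ 80 (mod 193); 80·152 ≡ 1, so inverse 152.
N/61 = 1299083; 1299083 ≡ 27 (mod 61); 27·52 ≡ 1, so inverse 52.
N/53 = 1495171; 1495171 ≡ 41 (mod 53); 41·22 ≡ 1, so inverse 22.
x ≡ 104·623969·120 + 134·410591·152 + 38·1299083·52 + 21·1495171·22 = 19407807618.
19407807618 mod 79244063 = 72256246.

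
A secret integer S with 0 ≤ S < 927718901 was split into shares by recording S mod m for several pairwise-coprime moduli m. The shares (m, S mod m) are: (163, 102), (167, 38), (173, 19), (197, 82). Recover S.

575427429

From S ≡ 102 (mod 163) write S = 102 + 163t. Substituting into S ≡ 38 (mod 167) gives 163t ≡ 103 (mod 167), and since 163⁻¹ ≡ 125 (mod 167), t ≡ 16. Hence S ≡ 102 + 163·16 = 2710 (mod 27221).
From S ≡ 2710 (mod 27221) write S = 2710 + 27221t. Substituting into S ≡ 19 (mod 173) gives 27221t ≡ 77 (mod 173), and since 60⁻¹ ≡ 124 (mod 173), t ≡ 33. Hence S ≡ 2710 + 27221·33 = 901003 (mod 4709233).
From S ≡ 901003 (mod 4709233) write S = 901003 + 4709233t. Substituting into S ≡ 82 (mod 197) gives 4709233t ≡ 157 (mod 197), and since 145⁻¹ ≡ 125 (mod 197), t ≡ 122. Hence S ≡ 901003 + 4709233·122 = 575427429 (mod 927718901).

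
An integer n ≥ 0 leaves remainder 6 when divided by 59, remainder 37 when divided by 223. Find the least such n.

From n ≡ 6 (mod 59) write n = 6 + 59t. Substituting into n ≡ 37 (mod 223) gives 59t ≡ 31 (mod 223), and since 59⁻¹ ≡ 189 (mod 223), t ≡ 61. Hence n ≡ 6 + 59·61 = 3605 (mod 13157).

3605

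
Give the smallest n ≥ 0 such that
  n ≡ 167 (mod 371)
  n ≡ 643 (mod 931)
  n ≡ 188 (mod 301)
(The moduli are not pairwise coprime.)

1897090

gcd(371, 931) = 7 and 7 | (643 − 167), so the pair is consistent; merging gives n ≡ 22056 (mod 49343), where 49343 = lcm(371, 931).
gcd(49343, 301) = 7 and 7 | (188 − 22056), so the pair is consistent; merging gives n ≡ 1897090 (mod 2121749), where 2121749 = lcm(49343, 301).
The solution is unique modulo lcm(371, 931, 301) = 2121749.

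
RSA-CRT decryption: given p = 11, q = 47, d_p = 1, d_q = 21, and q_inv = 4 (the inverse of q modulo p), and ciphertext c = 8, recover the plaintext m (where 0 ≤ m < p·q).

459

m₁ = c^(d_p) mod p: c ≡ 8 (mod 11), and 8^1 mod 11 = 8.
m₂ = c^(d_q) mod q: c ≡ 8 (mod 47), and 8^21 mod 47 = 36.
h = q_inv·(m₁ − m₂) mod p = 4·(8 − 36) mod 11 = 9.
m = m₂ + h·q = 36 + 9·47 = 459.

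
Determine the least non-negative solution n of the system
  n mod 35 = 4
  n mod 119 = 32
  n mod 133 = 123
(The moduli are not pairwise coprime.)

gcd(35, 119) = 7 and 7 | (32 − 4), so the pair is consistent; merging gives n ≡ 389 (mod 595), where 595 = lcm(35, 119).
gcd(595, 133) = 7 and 7 | (123 − 389), so the pair is consistent; merging gives n ≡ 389 (mod 11305), where 11305 = lcm(595, 133).
The solution is unique modulo lcm(35, 119, 133) = 11305.

389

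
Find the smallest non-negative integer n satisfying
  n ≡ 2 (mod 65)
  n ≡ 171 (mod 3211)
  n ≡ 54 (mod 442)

gcd(65, 3211) = 13 and 13 | (171 − 2), so the pair is consistent; merging gives n ≡ 3382 (mod 16055), where 16055 = lcm(65, 3211).
gcd(16055, 442) = 13 and 13 | (54 − 3382), so the pair is consistent; merging gives n ≡ 324482 (mod 545870), where 545870 = lcm(16055, 442).
The solution is unique modulo lcm(65, 3211, 442) = 545870.

324482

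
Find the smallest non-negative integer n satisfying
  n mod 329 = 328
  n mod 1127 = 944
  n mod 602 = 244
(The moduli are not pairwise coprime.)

2390184

gcd(329, 1127) = 7 and 7 | (944 − 328), so the pair is consistent; merging gives n ≡ 6579 (mod 52969), where 52969 = lcm(329, 1127).
gcd(52969, 602) = 7 and 7 | (244 − 6579), so the pair is consistent; merging gives n ≡ 2390184 (mod 4555334), where 4555334 = lcm(52969, 602).
The solution is unique modulo lcm(329, 1127, 602) = 4555334.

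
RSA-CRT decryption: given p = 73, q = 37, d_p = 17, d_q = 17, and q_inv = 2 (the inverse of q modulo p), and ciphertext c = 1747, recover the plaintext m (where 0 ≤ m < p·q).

m₁ = c^(d_p) mod p: c ≡ 68 (mod 73), and 68^17 mod 73 = 53.
m₂ = c^(d_q) mod q: c ≡ 8 (mod 37), and 8^17 mod 37 = 23.
h = q_inv·(m₁ − m₂) mod p = 2·(53 − 23) mod 73 = 60.
m = m₂ + h·q = 23 + 60·37 = 2243.

2243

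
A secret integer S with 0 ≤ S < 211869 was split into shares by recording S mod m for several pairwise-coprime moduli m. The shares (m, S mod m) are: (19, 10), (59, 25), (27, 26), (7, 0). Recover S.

161567

Combine the congruences pairwise.
From S ≡ 10 (mod 19) write S = 10 + 19t. Substituting into S ≡ 25 (mod 59) gives 19t ≡ 15 (mod 59), and since 19⁻¹ ≡ 28 (mod 59), t ≡ 7. Hence S ≡ 10 + 19·7 = 143 (mod 1121).
From S ≡ 143 (mod 1121) write S = 143 + 1121t. Substituting into S ≡ 26 (mod 27) gives 1121t ≡ 18 (mod 27), and since 14⁻¹ ≡ 2 (mod 27), t ≡ 9. Hence S ≡ 143 + 1121·9 = 10232 (mod 30267).
From S ≡ 10232 (mod 30267) write S = 10232 + 30267t. Substituting into S ≡ 0 (mod 7) gives 30267t ≡ 2 (mod 7), and since 6⁻¹ ≡ 6 (mod 7), t ≡ 5. Hence S ≡ 10232 + 30267·5 = 161567 (mod 211869).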